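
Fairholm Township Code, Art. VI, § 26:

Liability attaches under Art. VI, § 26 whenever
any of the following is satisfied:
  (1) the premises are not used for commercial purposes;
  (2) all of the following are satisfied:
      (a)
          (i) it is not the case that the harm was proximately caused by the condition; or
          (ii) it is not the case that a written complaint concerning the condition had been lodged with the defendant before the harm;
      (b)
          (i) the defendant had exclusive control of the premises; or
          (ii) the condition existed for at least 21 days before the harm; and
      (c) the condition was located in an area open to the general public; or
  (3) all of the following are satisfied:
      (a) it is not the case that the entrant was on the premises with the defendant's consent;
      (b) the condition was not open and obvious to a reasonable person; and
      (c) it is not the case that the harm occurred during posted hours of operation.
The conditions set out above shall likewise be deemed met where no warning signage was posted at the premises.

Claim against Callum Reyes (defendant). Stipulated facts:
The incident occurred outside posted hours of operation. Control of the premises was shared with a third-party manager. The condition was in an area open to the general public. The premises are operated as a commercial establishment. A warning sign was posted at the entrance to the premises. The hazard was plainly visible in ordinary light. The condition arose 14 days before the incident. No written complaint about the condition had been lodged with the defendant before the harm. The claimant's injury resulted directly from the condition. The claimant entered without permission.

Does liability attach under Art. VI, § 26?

No — not liable.

(1) not (commercial use) — not satisfied.
(i) not (proximate cause) — fails.
(ii) not (complaint lodged) — satisfied.
So (a) is satisfied (F OR T).
(i) exclusive control — fails.
(ii) condition ≥21 days old — not met.
(b) = F OR F = false.
(c) public area — satisfied.
(2): T AND F AND T → false.
(a) not (consent to enter) — met.
(b) not open/obvious — not met.
(c) not (during posted hours) — satisfied.
So (3) is not satisfied (T AND F AND T).
So Overall is not satisfied (F OR F OR F).
Exception (no signage posted) — not satisfied.
Result: main false OR exception false → false.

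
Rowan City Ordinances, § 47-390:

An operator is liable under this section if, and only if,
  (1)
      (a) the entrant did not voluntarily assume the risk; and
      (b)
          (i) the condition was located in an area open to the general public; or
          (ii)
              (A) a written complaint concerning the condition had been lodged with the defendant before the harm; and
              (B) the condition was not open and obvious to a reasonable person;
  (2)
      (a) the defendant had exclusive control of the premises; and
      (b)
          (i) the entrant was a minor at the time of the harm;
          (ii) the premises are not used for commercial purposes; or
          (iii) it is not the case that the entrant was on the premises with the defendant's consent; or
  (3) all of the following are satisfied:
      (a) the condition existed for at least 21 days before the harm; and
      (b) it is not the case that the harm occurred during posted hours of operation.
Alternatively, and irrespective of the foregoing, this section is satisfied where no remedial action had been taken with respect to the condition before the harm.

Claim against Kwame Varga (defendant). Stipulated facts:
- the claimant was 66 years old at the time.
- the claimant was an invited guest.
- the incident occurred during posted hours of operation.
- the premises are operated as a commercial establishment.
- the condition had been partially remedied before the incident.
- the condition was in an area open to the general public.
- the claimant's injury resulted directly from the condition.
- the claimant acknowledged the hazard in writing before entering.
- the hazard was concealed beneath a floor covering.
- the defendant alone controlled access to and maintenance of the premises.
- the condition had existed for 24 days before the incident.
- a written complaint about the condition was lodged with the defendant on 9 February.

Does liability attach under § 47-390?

No — not liable.

(a) no assumed risk — fails.
(i) public area — met.
(A) complaint lodged — met.
(B) not open/obvious — met.
(ii) = T AND T = true.
(b): T OR T → true.
(1) = F AND T = false.
(a) exclusive control — satisfied.
(i) entrant a minor — not satisfied.
(ii) not (commercial use) — not satisfied.
(iii) not (consent to enter) — not met.
(b): F OR F OR F → false.
So (2) is not satisfied (T AND F).
(a) condition ≥21 days old — met.
(b) not (during posted hours) — not met.
So (3) is not satisfied (T AND F).
Overall: F OR F OR F → false.
Exception (no remedial action) — not satisfied.
Result: main false OR exception false → false.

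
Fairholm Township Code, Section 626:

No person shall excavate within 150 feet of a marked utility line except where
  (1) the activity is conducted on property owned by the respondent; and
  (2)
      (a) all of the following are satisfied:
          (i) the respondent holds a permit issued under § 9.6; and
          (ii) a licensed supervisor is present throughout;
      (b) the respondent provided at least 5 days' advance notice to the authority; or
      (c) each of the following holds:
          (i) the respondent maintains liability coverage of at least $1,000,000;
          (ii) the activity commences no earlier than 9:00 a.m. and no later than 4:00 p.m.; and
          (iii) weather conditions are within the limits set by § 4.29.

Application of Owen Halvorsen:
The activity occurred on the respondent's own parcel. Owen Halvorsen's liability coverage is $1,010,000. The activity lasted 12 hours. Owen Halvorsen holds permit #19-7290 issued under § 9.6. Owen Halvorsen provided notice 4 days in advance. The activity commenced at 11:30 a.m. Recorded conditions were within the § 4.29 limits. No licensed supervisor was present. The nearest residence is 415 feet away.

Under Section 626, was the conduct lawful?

Yes — lawful.

(1) own property — satisfied.
(i) holds permit — met.
(ii) supervisor present — not satisfied.
(a): T AND F → false.
(b) ≥5 days' notice — not met.
(i) coverage ≥ $1,000,000 — satisfied.
(ii) start within hours — holds.
(iii) weather ok — met.
So (c) is satisfied (T AND T AND T).
(2) = F OR F OR T = true.
Overall: T AND T → true.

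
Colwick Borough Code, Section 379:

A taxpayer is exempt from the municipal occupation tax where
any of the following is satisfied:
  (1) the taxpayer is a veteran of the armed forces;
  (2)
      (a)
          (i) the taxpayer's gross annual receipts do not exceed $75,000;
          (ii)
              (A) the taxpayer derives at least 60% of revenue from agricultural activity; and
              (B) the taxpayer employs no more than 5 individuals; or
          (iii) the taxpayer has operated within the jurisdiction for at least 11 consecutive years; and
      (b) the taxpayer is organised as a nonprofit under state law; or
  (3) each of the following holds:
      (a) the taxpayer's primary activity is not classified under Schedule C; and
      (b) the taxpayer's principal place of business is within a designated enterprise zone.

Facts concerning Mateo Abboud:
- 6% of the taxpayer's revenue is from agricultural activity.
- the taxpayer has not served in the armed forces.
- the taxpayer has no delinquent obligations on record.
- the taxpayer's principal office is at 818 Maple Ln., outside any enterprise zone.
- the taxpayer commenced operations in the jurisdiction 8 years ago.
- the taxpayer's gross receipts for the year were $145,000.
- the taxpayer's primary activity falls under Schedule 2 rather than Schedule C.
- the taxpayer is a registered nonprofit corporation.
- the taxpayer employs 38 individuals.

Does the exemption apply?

(1) veteran — not satisfied.
(i) receipts ≤ $75,000 — not met.
(A) ≥60% agricultural — not met.
(B) ≤ 5 employees — not satisfied.
So (ii) is not satisfied (F AND F).
(iii) ≥ 11 yrs in jurisdiction — not met.
(a) = F OR F OR F = false.
(b) nonprofit — met.
So (2) is not satisfied (F AND T).
(a) not (Schedule C activity) — satisfied.
(b) in enterprise zone — not met.
(3) = T AND F = false.
Overall: F OR F OR F → false.

No — not exempt.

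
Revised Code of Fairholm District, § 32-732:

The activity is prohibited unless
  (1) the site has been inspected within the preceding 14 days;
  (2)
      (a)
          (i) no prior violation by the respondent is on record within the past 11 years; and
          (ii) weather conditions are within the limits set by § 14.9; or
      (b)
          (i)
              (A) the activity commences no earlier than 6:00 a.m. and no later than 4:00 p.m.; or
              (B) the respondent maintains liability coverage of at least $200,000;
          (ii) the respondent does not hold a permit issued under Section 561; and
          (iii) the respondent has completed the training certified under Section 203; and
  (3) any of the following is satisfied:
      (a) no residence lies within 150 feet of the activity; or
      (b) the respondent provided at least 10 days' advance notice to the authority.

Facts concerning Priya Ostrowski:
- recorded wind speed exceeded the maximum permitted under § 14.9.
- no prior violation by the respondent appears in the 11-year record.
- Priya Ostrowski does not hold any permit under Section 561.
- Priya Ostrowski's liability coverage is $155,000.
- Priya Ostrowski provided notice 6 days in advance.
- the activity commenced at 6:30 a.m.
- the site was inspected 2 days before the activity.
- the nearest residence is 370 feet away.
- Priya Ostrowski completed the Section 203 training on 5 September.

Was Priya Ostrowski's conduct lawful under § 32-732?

(1) site inspected — met.
(i) no prior violation — satisfied.
(ii) weather ok — fails.
(a) = T AND F = false.
(A) start within hours — satisfied.
(B) coverage ≥ $200,000 — not satisfied.
So (i) is satisfied (T OR F).
(ii) not (holds permit) — satisfied.
(iii) training certified — satisfied.
(b): T AND T AND T → true.
So (2) is satisfied (F OR T).
(a) no residence in 150 ft — met.
(b) ≥10 days' notice — fails.
(3): T OR F → true.
Overall = T AND T AND T = true.

Yes — lawful.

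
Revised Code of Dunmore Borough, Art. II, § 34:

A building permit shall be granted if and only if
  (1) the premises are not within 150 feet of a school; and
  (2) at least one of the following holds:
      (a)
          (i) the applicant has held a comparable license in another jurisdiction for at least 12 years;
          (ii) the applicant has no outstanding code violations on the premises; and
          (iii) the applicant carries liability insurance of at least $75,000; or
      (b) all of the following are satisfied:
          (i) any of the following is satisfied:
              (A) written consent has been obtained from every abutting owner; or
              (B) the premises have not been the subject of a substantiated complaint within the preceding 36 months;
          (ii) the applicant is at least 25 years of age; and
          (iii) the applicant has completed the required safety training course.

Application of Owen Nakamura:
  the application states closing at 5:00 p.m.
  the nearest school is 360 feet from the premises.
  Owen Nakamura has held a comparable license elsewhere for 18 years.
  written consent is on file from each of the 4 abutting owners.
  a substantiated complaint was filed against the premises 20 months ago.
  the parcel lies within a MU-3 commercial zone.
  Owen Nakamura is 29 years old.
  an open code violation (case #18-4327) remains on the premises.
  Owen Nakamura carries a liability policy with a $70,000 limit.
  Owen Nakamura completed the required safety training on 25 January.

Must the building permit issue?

Yes — granted.

(1) ≥150 ft from school — holds.
(i) prior license ≥ 12 yr — satisfied.
(ii) no code violations — fails.
(iii) insurance ≥ $75,000 — fails.
(a): T AND F AND F → false.
(A) all abutters consent — met.
(B) no complaint in 36 mo. — fails.
(i) = T OR F = true.
(ii) age ≥ 25 — holds.
(iii) safety training — satisfied.
(b): T AND T AND T → true.
(2): F OR T → true.
Overall: T AND T → true.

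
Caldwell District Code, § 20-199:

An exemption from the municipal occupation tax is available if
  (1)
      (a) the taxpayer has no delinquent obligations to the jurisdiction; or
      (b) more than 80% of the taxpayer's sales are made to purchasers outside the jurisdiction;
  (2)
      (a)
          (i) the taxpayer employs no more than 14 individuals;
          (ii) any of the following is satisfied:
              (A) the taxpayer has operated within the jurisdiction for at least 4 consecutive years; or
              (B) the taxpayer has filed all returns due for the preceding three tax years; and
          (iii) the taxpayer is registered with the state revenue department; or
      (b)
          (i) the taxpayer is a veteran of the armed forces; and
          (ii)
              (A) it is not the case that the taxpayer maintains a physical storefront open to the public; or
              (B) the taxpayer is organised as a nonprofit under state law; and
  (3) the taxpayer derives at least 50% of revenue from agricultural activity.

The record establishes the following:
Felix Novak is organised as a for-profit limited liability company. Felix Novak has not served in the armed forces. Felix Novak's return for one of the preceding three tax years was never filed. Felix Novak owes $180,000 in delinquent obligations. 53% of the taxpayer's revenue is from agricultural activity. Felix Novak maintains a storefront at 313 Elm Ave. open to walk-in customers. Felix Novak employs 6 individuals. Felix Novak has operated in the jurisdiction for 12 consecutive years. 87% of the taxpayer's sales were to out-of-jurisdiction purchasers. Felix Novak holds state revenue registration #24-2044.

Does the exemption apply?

Yes — exempt.

(a) no delinquency — fails.
(b) >80% out-of-jur. sales — satisfied.
So (1) is satisfied (F OR T).
(i) ≤ 14 employees — met.
(A) ≥ 4 yrs in jurisdiction — satisfied.
(B) returns current — not satisfied.
(ii): T OR F → true.
(iii) state-registered — met.
(a): T AND T AND T → true.
(i) veteran — not satisfied.
(A) not (has storefront) — not met.
(B) nonprofit — not satisfied.
(ii) = F OR F = false.
(b): F AND F → false.
(2): T OR F → true.
(3) ≥50% agricultural — satisfied.
Overall: T AND T AND T → true.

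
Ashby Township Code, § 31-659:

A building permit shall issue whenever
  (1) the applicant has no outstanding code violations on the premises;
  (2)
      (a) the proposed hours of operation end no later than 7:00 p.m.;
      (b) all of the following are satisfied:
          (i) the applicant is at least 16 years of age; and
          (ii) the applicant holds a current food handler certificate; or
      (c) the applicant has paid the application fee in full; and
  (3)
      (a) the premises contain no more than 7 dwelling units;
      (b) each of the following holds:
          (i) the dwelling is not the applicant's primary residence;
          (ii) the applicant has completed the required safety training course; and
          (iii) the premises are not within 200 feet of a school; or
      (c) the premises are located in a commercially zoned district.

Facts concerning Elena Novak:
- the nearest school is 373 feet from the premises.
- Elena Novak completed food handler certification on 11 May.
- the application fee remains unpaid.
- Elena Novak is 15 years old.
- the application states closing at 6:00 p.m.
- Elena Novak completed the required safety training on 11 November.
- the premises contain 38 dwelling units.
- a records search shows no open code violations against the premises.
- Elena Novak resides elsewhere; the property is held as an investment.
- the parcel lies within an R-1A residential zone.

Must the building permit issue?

(1) no code violations — satisfied.
(a) closes by 7 p.m. — met.
(i) age ≥ 16 — not satisfied.
(ii) food handler cert. — holds.
(b): F AND T → false.
(c) fee paid — not met.
(2) = T OR F OR F = true.
(a) ≤ 7 units — not satisfied.
(i) not (primary residence) — satisfied.
(ii) safety training — met.
(iii) ≥200 ft from school — met.
(b) = T AND T AND T = true.
(c) commercially zoned — fails.
So (3) is satisfied (F OR T OR F).
So Overall is satisfied (T AND T AND T).

Yes — granted.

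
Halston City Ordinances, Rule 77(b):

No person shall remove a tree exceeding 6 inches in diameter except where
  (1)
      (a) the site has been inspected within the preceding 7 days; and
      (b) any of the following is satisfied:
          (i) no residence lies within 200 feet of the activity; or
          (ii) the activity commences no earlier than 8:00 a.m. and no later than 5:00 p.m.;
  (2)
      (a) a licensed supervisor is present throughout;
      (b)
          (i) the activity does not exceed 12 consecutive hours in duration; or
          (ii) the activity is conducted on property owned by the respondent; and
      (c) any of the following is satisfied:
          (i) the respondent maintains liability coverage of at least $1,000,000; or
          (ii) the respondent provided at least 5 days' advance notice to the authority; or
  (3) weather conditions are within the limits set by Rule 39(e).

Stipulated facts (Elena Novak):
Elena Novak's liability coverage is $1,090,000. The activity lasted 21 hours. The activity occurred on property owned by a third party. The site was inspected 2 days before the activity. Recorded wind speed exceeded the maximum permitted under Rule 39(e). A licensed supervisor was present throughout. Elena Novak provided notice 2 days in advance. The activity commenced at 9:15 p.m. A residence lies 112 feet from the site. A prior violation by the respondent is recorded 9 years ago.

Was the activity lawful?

No — unlawful.

(a) site inspected — holds.
(i) no residence in 200 ft — fails.
(ii) start within hours — not satisfied.
(b): F OR F → false.
So (1) is not satisfied (T AND F).
(a) supervisor present — satisfied.
(i) ≤ 12 hrs duration — not satisfied.
(ii) own property — not satisfied.
(b) = F OR F = false.
(i) coverage ≥ $1,000,000 — met.
(ii) ≥5 days' notice — not met.
(c): T OR F → true.
(2) = T AND F AND T = false.
(3) weather ok — not met.
Overall: F OR F OR F → false.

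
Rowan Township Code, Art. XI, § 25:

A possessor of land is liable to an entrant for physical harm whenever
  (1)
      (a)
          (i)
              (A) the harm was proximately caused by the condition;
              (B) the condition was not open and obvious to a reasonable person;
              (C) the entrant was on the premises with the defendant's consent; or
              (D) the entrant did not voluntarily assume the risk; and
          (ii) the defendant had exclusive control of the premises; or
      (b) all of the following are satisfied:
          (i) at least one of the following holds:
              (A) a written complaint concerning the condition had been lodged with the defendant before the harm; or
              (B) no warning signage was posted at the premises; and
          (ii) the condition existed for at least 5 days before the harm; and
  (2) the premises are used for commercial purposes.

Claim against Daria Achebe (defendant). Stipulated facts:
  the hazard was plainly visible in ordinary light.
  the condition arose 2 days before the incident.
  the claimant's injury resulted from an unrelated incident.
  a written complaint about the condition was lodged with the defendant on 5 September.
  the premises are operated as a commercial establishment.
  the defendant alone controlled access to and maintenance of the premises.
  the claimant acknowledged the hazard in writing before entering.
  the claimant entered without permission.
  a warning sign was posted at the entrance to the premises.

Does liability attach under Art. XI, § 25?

No — not liable.

(A) proximate cause — not met.
(B) not open/obvious — not met.
(C) consent to enter — not met.
(D) no assumed risk — fails.
(i) = F OR F OR F OR F = false.
(ii) exclusive control — satisfied.
So (a) is not satisfied (F AND T).
(A) complaint lodged — holds.
(B) no signage posted — fails.
(i) = T OR F = true.
(ii) condition ≥5 days old — fails.
So (b) is not satisfied (T AND F).
So (1) is not satisfied (F OR F).
(2) commercial use — satisfied.
Overall: F AND T → false.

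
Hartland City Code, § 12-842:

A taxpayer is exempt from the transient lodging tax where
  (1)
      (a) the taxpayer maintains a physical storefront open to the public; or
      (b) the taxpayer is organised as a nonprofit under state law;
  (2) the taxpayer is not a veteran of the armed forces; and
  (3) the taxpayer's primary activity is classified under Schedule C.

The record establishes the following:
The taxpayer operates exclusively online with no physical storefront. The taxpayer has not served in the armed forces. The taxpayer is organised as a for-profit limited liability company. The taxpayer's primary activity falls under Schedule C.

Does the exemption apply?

(a) has storefront — fails.
(b) nonprofit — not satisfied.
So (1) is not satisfied (F OR F).
(2) not (veteran) — met.
(3) Schedule C activity — holds.
Overall = F AND T AND T = false.

No — not exempt.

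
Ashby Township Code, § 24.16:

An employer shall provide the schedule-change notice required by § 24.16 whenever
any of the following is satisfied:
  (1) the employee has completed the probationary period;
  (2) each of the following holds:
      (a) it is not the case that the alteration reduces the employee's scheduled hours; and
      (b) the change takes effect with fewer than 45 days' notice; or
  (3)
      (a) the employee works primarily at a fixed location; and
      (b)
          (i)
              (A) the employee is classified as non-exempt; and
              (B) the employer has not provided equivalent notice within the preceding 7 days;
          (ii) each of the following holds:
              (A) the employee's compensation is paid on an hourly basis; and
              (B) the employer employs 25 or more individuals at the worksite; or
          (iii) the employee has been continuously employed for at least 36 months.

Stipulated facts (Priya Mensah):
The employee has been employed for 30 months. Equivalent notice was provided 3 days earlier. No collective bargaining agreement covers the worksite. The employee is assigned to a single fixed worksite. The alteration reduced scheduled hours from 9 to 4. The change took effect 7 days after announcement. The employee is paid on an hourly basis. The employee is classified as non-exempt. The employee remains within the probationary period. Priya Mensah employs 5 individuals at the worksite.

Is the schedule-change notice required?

No — not required.

(1) past probation — not met.
(a) not (hours reduced) — fails.
(b) < 45 days' notice — satisfied.
So (2) is not satisfied (F AND T).
(a) fixed location — satisfied.
(A) non-exempt — holds.
(B) no recent notice — not met.
So (i) is not satisfied (T AND F).
(A) hourly-paid — satisfied.
(B) ≥ 25 at site — not met.
So (ii) is not satisfied (T AND F).
(iii) tenure ≥ 36 mo. — not met.
So (b) is not satisfied (F OR F OR F).
(3) = T AND F = false.
So Overall is not satisfied (F OR F OR F).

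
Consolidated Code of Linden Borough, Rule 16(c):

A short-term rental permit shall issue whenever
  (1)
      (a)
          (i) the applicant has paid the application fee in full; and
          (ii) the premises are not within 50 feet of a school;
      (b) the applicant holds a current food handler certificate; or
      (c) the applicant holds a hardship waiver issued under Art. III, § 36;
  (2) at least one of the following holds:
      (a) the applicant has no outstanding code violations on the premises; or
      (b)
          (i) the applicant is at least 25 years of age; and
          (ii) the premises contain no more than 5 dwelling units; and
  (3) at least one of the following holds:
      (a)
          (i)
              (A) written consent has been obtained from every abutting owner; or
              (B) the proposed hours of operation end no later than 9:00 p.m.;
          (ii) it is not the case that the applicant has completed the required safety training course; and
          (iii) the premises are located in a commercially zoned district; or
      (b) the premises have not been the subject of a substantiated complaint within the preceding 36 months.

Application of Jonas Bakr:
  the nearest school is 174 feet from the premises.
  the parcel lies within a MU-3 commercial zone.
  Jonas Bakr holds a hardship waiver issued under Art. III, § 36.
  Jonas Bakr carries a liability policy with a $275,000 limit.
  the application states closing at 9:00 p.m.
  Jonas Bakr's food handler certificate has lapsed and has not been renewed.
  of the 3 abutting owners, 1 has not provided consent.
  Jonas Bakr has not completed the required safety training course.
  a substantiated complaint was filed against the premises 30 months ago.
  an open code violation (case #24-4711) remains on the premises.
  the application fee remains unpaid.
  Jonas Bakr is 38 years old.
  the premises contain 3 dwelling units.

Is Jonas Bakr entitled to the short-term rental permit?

Yes — granted.

(i) fee paid — not met.
(ii) ≥50 ft from school — satisfied.
(a): F AND T → false.
(b) food handler cert. — fails.
(c) hardship waiver — met.
(1): F OR F OR T → true.
(a) no code violations — not met.
(i) age ≥ 25 — holds.
(ii) ≤ 5 units — satisfied.
(b) = T AND T = true.
(2) = F OR T = true.
(A) all abutters consent — fails.
(B) closes by 9 p.m. — holds.
(i): F OR T → true.
(ii) not (safety training) — satisfied.
(iii) commercially zoned — met.
(a) = T AND T AND T = true.
(b) no complaint in 36 mo. — not satisfied.
(3) = T OR F = true.
So Overall is satisfied (T AND T AND T).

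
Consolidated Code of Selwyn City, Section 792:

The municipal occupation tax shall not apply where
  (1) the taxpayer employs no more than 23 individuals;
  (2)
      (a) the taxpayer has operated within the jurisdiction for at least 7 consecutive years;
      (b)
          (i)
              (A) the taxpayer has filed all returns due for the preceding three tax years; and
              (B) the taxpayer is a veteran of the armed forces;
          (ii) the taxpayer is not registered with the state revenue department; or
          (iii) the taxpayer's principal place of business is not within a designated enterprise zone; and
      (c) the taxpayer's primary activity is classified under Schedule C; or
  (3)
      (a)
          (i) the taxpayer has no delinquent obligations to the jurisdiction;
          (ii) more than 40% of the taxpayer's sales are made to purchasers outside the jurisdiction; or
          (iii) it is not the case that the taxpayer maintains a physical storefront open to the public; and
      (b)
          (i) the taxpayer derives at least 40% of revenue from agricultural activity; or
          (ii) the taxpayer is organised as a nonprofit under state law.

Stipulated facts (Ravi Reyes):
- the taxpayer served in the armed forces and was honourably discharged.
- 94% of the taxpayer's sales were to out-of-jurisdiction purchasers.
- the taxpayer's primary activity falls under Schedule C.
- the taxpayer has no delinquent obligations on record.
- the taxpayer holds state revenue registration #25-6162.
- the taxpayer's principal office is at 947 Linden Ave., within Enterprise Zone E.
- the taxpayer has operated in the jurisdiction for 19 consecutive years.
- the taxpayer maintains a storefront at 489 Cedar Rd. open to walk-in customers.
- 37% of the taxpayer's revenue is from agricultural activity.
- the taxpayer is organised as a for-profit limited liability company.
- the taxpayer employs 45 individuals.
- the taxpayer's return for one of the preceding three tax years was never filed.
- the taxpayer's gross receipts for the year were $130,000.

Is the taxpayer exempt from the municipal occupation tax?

(1) ≤ 23 employees — not met.
(a) ≥ 7 yrs in jurisdiction — holds.
(A) returns current — not satisfied.
(B) veteran — holds.
(i) = F AND T = false.
(ii) not (state-registered) — fails.
(iii) not (in enterprise zone) — not met.
So (b) is not satisfied (F OR F OR F).
(c) Schedule C activity — holds.
(2) = T AND F AND T = false.
(i) no delinquency — holds.
(ii) >40% out-of-jur. sales — satisfied.
(iii) not (has storefront) — not met.
So (a) is satisfied (T OR T OR F).
(i) ≥40% agricultural — fails.
(ii) nonprofit — not satisfied.
(b): F OR F → false.
(3): T AND F → false.
Overall = F OR F OR F = false.

No — not exempt.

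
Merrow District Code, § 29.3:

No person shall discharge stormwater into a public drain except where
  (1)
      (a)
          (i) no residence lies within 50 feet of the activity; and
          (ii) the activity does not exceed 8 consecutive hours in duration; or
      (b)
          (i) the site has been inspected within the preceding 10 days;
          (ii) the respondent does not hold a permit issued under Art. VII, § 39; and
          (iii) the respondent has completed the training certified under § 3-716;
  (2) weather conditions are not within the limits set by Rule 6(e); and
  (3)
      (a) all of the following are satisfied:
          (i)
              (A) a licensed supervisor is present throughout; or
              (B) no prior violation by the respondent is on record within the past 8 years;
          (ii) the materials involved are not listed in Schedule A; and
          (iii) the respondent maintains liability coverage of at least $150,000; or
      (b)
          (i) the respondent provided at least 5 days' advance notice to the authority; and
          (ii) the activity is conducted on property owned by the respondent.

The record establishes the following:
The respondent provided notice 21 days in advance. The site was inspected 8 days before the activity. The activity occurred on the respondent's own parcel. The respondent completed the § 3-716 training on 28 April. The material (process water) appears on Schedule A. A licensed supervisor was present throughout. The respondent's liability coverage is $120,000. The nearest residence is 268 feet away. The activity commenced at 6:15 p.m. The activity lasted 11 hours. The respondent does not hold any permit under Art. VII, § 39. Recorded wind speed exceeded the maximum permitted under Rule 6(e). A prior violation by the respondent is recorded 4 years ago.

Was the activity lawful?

(i) no residence in 50 ft — met.
(ii) ≤ 8 hrs duration — not satisfied.
So (a) is not satisfied (T AND F).
(i) site inspected — holds.
(ii) not (holds permit) — met.
(iii) training certified — satisfied.
(b) = T AND T AND T = true.
(1): F OR T → true.
(2) not (weather ok) — satisfied.
(A) supervisor present — met.
(B) no prior violation — not met.
(i) = T OR F = true.
(ii) not (Schedule A material) — fails.
(iii) coverage ≥ $150,000 — fails.
So (a) is not satisfied (T AND F AND F).
(i) ≥5 days' notice — satisfied.
(ii) own property — met.
(b) = T AND T = true.
(3) = F OR T = true.
Overall = T AND T AND T = true.

Yes — lawful.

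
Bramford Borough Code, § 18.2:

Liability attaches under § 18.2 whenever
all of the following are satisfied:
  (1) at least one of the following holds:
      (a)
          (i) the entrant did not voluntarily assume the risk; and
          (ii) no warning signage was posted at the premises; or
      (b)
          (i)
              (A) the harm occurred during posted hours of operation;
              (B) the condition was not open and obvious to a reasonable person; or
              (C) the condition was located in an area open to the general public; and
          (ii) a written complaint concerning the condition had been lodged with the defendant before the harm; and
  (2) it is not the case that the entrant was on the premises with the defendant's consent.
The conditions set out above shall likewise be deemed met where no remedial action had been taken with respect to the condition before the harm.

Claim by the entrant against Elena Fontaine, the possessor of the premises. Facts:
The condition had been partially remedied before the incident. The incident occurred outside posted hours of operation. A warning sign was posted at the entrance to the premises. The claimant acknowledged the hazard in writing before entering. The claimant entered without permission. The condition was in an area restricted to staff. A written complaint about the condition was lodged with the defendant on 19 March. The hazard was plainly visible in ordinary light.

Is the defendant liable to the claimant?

(i) no assumed risk — not satisfied.
(ii) no signage posted — fails.
(a): F AND F → false.
(A) during posted hours — not met.
(B) not open/obvious — fails.
(C) public area — fails.
(i) = F OR F OR F = false.
(ii) complaint lodged — satisfied.
So (b) is not satisfied (F AND T).
(1): F OR F → false.
(2) not (consent to enter) — satisfied.
Overall = F AND T = false.
Exception (no remedial action) — not satisfied.
Result: main false OR exception false → false.

No — not liable.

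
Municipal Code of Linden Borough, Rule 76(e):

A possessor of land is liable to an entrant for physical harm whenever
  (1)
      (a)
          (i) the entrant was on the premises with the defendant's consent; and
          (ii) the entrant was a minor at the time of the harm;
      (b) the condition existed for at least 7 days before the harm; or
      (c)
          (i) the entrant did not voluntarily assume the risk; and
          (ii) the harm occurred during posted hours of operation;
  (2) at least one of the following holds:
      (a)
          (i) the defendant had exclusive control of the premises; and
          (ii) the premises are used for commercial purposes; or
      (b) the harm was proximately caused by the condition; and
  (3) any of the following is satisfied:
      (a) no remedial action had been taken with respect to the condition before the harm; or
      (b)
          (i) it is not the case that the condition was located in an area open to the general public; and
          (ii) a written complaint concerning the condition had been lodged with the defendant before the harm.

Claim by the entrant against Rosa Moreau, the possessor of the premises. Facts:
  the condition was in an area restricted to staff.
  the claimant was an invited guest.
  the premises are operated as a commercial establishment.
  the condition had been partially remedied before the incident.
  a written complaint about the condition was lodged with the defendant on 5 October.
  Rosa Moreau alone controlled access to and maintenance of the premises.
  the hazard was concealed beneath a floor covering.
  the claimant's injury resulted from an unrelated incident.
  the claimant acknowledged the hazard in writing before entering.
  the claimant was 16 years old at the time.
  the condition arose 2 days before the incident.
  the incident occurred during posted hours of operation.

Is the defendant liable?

Yes — liable.

(i) consent to enter — met.
(ii) entrant a minor — met.
So (a) is satisfied (T AND T).
(b) condition ≥7 days old — not satisfied.
(i) no assumed risk — fails.
(ii) during posted hours — holds.
So (c) is not satisfied (F AND T).
(1) = T OR F OR F = true.
(i) exclusive control — met.
(ii) commercial use — met.
So (a) is satisfied (T AND T).
(b) proximate cause — not satisfied.
(2): T OR F → true.
(a) no remedial action — not met.
(i) not (public area) — met.
(ii) complaint lodged — satisfied.
(b) = T AND T = true.
So (3) is satisfied (F OR T).
Overall: T AND T AND T → true.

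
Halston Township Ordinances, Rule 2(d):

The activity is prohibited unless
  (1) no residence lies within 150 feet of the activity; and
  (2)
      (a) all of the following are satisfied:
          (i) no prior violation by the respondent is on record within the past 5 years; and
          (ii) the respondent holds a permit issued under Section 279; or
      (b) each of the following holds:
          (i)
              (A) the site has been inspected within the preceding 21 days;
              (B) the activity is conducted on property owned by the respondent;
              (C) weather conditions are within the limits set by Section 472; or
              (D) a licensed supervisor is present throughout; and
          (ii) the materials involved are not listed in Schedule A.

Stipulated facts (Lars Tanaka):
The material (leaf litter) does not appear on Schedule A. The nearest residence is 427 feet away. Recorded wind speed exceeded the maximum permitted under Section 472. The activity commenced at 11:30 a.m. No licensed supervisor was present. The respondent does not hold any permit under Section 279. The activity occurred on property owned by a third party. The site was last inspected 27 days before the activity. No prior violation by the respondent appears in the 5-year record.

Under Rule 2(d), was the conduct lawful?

(1) no residence in 150 ft — holds.
(i) no prior violation — holds.
(ii) holds permit — not satisfied.
(a): T AND F → false.
(A) site inspected — fails.
(B) own property — fails.
(C) weather ok — not met.
(D) supervisor present — not satisfied.
So (i) is not satisfied (F OR F OR F OR F).
(ii) not (Schedule A material) — satisfied.
(b) = F AND T = false.
(2) = F OR F = false.
Overall: T AND F → false.

No — unlawful.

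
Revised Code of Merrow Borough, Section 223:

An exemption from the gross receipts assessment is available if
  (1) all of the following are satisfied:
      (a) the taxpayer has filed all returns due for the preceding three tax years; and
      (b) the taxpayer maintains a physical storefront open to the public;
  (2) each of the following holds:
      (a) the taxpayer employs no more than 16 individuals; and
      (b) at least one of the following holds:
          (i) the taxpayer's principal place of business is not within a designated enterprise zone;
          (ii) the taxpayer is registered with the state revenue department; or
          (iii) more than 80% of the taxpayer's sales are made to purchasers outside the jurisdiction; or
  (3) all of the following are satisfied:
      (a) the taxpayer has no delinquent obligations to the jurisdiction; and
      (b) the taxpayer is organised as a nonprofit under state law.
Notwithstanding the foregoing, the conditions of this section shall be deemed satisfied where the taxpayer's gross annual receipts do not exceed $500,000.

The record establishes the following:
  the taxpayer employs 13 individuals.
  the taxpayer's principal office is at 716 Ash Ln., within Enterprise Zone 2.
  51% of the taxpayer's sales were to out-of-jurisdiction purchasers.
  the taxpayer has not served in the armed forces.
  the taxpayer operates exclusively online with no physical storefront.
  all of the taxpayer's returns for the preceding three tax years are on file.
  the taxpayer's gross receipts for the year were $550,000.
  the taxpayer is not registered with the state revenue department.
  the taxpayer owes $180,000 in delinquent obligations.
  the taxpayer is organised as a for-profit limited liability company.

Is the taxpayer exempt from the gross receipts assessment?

(a) returns current — holds.
(b) has storefront — fails.
(1): T AND F → false.
(a) ≤ 16 employees — satisfied.
(i) not (in enterprise zone) — not satisfied.
(ii) state-registered — fails.
(iii) >80% out-of-jur. sales — fails.
(b): F OR F OR F → false.
So (2) is not satisfied (T AND F).
(a) no delinquency — not satisfied.
(b) nonprofit — not met.
(3) = F AND F = false.
So Overall is not satisfied (F OR F OR F).
Exception (receipts ≤ $500,000) — not satisfied.
Result: main false OR exception false → false.

No — not exempt.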